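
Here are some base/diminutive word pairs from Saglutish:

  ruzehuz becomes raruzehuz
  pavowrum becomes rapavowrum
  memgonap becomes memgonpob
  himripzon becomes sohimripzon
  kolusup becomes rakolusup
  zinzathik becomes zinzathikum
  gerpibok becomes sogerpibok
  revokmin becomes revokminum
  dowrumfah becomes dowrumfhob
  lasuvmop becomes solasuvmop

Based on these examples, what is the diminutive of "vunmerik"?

vunmerikum

zinzathik and gerpibok both end in -k yet inflect differently (zinzathikum, sogerpibok), so the final letter is not what conditions the rule; the last vowel is.
"vunmerik" has last vowel 'i'. The stems whose last vowel is 'i' (revokmin → revokminum, zinzathik → zinzathikum) add -um.
So vunmerik → vunmerikum.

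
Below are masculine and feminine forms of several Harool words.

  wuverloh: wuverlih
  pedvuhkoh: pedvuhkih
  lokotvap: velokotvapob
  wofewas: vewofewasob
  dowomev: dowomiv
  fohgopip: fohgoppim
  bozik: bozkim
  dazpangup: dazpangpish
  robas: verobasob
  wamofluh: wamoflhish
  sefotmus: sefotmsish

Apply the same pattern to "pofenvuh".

"pofenvuh" has last vowel 'u'. The stems whose last vowel is 'u' (dazpangup → dazpangpish, sefotmus → sefotmsish, wamofluh → wamoflhish) delete the last vowel and add -ish.
The other patterns: stems whose last vowel is 'e' or 'o' change the last vowel to 'i'; stems whose last vowel is 'i' delete the last vowel and add -im; stems whose last vowel is 'a' add ve- … -ob around the stem.
So pofenvuh → pofenvhish.

pofenvhish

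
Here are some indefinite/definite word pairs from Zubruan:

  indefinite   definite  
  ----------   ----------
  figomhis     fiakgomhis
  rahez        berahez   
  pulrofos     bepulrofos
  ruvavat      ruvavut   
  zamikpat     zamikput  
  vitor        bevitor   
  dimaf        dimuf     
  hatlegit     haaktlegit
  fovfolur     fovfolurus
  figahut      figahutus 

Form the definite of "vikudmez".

figahut and hatlegit both end in -t yet inflect differently (figahutus, haaktlegit), so the final letter is not what conditions the rule; the last vowel is.
"vikudmez" has last vowel 'e'. The one such stem in the data (rahez → berahez) adds the prefix be-, so the same rule applies.
The other patterns: stems whose last vowel is 'u' add -us; stems whose last vowel is 'i' insert -ak- after the first vowel; stems whose last vowel is 'a' change the last vowel to 'u'.
So vikudmez → bevikudmez.

bevikudmez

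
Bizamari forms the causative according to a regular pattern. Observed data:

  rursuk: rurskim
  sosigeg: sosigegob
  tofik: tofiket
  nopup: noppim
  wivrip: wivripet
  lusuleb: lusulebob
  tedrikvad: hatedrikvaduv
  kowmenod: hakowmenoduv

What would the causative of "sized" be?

sizedob

rursuk and tofik both end in -k yet inflect differently (rurskim, tofiket), so the final letter is not what conditions the rule; the last vowel is.
"sized" has last vowel 'e'. The stems whose last vowel is 'e' (lusuleb → lusulebob, sosigeg → sosigegob) add -ob.
So sized → sizedob.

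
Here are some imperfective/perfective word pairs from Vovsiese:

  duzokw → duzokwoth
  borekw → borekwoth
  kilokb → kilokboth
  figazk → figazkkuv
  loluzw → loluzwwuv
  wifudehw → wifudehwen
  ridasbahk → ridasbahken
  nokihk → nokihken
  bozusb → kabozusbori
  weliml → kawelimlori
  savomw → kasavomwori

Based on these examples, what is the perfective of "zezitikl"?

zezitikloth

duzokw and loluzw both end in -w yet inflect differently (duzokwoth, loluzwwuv), so the final letter is not what conditions the rule; the second-to-last letter is.
"zezitikl" has second-to-last letter 'k'. The stems whose second-to-last letter is 'k' (duzokw → duzokwoth, borekw → borekwoth, kilokb → kilokboth) add -oth.
So zezitikl → zezitikloth.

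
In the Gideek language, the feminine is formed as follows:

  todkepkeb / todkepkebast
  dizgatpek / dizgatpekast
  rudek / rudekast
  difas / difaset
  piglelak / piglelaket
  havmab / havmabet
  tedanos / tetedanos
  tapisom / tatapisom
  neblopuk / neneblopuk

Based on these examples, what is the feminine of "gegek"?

dizgatpek and piglelak both end in -k yet inflect differently (dizgatpekast, piglelaket), so the final letter is not what conditions the rule; the last vowel is.
"gegek" has last vowel 'e'. The stems whose last vowel is 'e' (todkepkeb → todkepkebast, dizgatpek → dizgatpekast, rudek → rudekast) add -ast.
The other patterns: stems whose last vowel is 'a' add -et; stems whose last vowel is 'o' or 'u' repeat the first consonant+vowel as a prefix.
So gegek → gegekast.

gegekast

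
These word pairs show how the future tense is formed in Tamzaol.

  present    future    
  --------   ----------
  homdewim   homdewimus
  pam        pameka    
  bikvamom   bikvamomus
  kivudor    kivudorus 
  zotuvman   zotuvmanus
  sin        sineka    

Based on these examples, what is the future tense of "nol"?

"nol" has 1 vowel. The stems with 1 vowel (pam → pameka, sin → sineka) add -eka.
The other pattern: stems with 3 vowels add -us.
So nol → noleka.

noleka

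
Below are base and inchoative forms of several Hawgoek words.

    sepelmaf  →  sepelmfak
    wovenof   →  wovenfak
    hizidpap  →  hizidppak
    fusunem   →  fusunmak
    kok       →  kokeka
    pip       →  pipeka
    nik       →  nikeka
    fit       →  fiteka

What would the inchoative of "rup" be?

hizidpap and pip both end in -p yet inflect differently (hizidppak, pipeka), so the final letter is not what conditions the rule; the number of vowels is.
"rup" has 1 vowel. The stems with 1 vowel (kok → kokeka, pip → pipeka, nik → nikeka) add -eka.
So rup → rupeka.

rupeka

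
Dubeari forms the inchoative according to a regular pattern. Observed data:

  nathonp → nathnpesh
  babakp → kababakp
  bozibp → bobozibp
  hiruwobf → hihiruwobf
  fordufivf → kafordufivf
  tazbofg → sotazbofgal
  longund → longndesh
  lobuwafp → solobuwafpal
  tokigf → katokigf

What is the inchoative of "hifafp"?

sohifafpal

"hifafp" has second-to-last letter 'f'. The stems whose second-to-last letter is 'f' (lobuwafp → solobuwafpal, tazbofg → sotazbofgal) add so- … -al around the stem.
So hifafp → sohifafpal.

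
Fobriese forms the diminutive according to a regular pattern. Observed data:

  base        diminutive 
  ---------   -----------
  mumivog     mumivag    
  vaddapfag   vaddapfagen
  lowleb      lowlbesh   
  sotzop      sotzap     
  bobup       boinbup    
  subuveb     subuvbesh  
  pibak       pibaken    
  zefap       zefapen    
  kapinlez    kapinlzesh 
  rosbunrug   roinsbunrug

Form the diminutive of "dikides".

"dikides" has last vowel 'e'. The stems whose last vowel is 'e' (lowleb → lowlbesh, kapinlez → kapinlzesh, subuveb → subuvbesh) delete the last vowel and add -esh.
So dikides → dikidsesh.

dikidsesh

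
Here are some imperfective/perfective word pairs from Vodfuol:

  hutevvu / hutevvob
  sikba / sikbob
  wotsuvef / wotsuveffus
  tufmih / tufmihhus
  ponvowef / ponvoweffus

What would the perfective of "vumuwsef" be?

vumuwseffus

"vumuwsef" ends in a consonant. The stems ending in a consonant (wotsuvef → wotsuveffus, tufmih → tufmihhus, ponvowef → ponvoweffus) double the final consonant and add -us.
So vumuwsef → vumuwseffus.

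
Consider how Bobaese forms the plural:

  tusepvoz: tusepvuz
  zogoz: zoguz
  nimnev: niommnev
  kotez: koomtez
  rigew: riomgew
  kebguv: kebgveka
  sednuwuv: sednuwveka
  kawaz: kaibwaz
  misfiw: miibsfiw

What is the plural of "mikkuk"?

mikkkeka

"mikkuk" has last vowel 'u'. The stems whose last vowel is 'u' (kebguv → kebgveka, sednuwuv → sednuwveka) delete the last vowel and add -eka.
So mikkuk → mikkkeka.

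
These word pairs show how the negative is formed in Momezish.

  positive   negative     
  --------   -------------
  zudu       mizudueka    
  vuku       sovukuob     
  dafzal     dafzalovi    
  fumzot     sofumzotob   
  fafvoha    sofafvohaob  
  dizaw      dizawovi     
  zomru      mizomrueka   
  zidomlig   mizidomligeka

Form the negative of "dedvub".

dedvubovi

zudu and vuku both end in -u yet inflect differently (mizudueka, sovukuob), so the final letter is not what conditions the rule; the first letter is.
"dedvub" begins with d-. The stems beginning with d- (dafzal → dafzalovi, dizaw → dizawovi) add -ovi.
So dedvub → dedvubovi.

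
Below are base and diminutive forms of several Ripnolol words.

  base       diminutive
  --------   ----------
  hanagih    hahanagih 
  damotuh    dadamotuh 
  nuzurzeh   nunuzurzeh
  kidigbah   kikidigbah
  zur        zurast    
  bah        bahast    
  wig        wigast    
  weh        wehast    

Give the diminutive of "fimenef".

hanagih and bah both end in -h yet inflect differently (hahanagih, bahast), so the final letter is not what conditions the rule; the number of vowels is.
"fimenef" has 3 vowels. The stems with 3 vowels (hanagih → hahanagih, damotuh → dadamotuh, nuzurzeh → nunuzurzeh) repeat the first consonant+vowel as a prefix.
The other pattern: stems with 1 vowel add -ast.
So fimenef → fifimenef.

fifimenef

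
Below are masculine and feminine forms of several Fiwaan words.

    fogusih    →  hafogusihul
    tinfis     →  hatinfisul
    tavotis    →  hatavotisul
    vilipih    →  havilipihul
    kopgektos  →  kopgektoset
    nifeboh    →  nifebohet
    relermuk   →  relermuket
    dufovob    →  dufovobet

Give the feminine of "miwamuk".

tinfis and kopgektos both end in -s yet inflect differently (hatinfisul, kopgektoset), so the final letter is not what conditions the rule; the last vowel is.
"miwamuk" has last vowel 'u'. The one such stem in the data (relermuk → relermuket) adds -et, so the same rule applies.
So miwamuk → miwamuket.

miwamuket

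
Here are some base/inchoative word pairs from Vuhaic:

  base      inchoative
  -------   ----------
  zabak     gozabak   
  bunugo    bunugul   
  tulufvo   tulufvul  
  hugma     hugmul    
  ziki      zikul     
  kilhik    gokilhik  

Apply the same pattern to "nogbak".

gonogbak

hugma and zabak both have last vowel 'a' yet inflect differently (hugmul, gozabak), so the last vowel is not what conditions the rule; whether the stem ends in a vowel or a consonant is.
"nogbak" ends in a consonant. The stems ending in a consonant (zabak → gozabak, kilhik → gokilhik) add the prefix go-.
So nogbak → gonogbak.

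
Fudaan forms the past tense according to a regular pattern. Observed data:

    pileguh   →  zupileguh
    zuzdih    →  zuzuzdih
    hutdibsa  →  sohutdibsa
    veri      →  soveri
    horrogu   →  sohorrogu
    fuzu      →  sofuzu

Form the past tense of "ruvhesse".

zuzdih and veri both have last vowel 'i' yet inflect differently (zuzuzdih, soveri), so the last vowel is not what conditions the rule; whether the stem ends in a vowel or a consonant is.
"ruvhesse" ends in a vowel. The stems ending in a vowel (hutdibsa → sohutdibsa, veri → soveri, horrogu → sohorrogu) add the prefix so-.
So ruvhesse → soruvhesse.

soruvhesse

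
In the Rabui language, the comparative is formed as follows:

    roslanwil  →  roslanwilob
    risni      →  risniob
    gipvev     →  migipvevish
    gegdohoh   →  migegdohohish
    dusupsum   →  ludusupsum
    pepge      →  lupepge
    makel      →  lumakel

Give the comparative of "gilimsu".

"gilimsu" begins with g-. The stems beginning with g- (gipvev → migipvevish, gegdohoh → migegdohohish) add mi- … -ish around the stem.
The other patterns: stems beginning with r- add -ob; stems beginning with d-, m- or p- add the prefix lu-.
So gilimsu → migilimsuish.

migilimsuish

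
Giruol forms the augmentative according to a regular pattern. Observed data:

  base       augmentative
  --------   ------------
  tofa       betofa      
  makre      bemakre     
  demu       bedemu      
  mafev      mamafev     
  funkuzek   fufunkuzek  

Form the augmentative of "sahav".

"sahav" ends in a consonant. The stems ending in a consonant (mafev → mamafev, funkuzek → fufunkuzek) repeat the first consonant+vowel as a prefix.
The other pattern: stems ending in a vowel add the prefix be-.
So sahav → sasahav.

sasahav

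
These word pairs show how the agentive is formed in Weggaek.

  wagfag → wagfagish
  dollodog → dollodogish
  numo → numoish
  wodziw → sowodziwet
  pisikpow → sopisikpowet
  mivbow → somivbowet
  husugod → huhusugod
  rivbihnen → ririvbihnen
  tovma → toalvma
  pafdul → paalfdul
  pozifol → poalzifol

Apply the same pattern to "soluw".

"soluw" ends in -w. The stems ending in -w (wodziw → sowodziwet, pisikpow → sopisikpowet, mivbow → somivbowet) add so- … -et around the stem.
So soluw → sosoluwet.

sosoluwet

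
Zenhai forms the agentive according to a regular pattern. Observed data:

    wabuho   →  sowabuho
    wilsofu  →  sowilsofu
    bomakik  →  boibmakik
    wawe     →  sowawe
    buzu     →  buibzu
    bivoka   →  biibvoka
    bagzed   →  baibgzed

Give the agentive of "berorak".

beibrorak

buzu and wilsofu both end in -u yet inflect differently (buibzu, sowilsofu), so the final letter is not what conditions the rule; the first letter is.
"berorak" begins with b-. The stems beginning with b- (bomakik → boibmakik, buzu → buibzu, bagzed → baibgzed) insert -ib- after the first vowel.
The other pattern: stems beginning with w- add the prefix so-.
So berorak → beibrorak.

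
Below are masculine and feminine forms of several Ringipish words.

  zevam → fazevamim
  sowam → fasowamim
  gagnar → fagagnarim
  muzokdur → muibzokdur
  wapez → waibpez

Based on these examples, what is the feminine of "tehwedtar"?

gagnar and muzokdur both end in -r yet inflect differently (fagagnarim, muibzokdur), so the final letter is not what conditions the rule; the last vowel is.
"tehwedtar" has last vowel 'a'. The stems whose last vowel is 'a' (zevam → fazevamim, sowam → fasowamim, gagnar → fagagnarim) add fa- … -im around the stem.
The other pattern: stems whose last vowel is 'e' or 'u' insert -ib- after the first vowel.
So tehwedtar → fatehwedtarim.

fatehwedtarim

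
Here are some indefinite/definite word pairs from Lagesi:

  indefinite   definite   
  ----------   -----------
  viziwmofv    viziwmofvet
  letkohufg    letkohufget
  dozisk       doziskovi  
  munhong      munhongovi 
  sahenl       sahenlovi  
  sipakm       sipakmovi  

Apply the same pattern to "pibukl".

letkohufg and munhong both end in -g yet inflect differently (letkohufget, munhongovi), so the final letter is not what conditions the rule; the second-to-last letter is.
"pibukl" has second-to-last letter 'k'. The one such stem in the data (sipakm → sipakmovi) adds -ovi, so the same rule applies.
So pibukl → pibuklovi.

pibuklovi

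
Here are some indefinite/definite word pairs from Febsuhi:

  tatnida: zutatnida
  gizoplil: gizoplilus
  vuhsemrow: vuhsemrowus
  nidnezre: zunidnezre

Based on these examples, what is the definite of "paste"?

zupaste

gizoplil and nidnezre both have 3 vowels yet inflect differently (gizoplilus, zunidnezre), so the number of vowels is not what conditions the rule; whether the stem ends in a vowel or a consonant is.
"paste" ends in a vowel. The stems ending in a vowel (nidnezre → zunidnezre, tatnida → zutatnida) add the prefix zu-.
So paste → zupaste.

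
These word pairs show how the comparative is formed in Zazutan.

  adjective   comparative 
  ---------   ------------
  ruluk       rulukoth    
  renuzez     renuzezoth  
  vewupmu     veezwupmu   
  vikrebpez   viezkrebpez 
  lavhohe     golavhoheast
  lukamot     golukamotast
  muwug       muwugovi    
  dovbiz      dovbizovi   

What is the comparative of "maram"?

renuzez and vikrebpez both end in -z yet inflect differently (renuzezoth, viezkrebpez), so the final letter is not what conditions the rule; the first letter is.
"maram" begins with m-. The one such stem in the data (muwug → muwugovi) adds -ovi, so the same rule applies.
So maram → maramovi.

maramovi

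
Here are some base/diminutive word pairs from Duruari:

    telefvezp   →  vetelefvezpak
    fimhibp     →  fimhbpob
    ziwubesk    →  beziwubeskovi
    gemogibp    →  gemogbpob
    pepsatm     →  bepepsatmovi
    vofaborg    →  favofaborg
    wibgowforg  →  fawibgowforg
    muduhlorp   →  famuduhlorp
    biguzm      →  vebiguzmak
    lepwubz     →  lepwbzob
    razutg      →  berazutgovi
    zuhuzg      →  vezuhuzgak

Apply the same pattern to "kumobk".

kumbkob

zuhuzg and wibgowforg both end in -g yet inflect differently (vezuhuzgak, fawibgowforg), so the final letter is not what conditions the rule; the second-to-last letter is.
"kumobk" has second-to-last letter 'b'. The stems whose second-to-last letter is 'b' (gemogibp → gemogbpob, lepwubz → lepwbzob, fimhibp → fimhbpob) delete the last vowel and add -ob.
The other patterns: stems whose second-to-last letter is 'z' add ve- … -ak around the stem; stems whose second-to-last letter is 'r' add the prefix fa-; stems whose second-to-last letter is 's' or 't' add be- … -ovi around the stem.
So kumobk → kumbkob.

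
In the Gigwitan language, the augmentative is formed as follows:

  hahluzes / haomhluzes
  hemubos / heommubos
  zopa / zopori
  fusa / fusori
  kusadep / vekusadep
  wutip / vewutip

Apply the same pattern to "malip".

vemalip

"malip" ends in -p. The stems ending in -p (kusadep → vekusadep, wutip → vewutip) add the prefix ve-.
So malip → vemalip.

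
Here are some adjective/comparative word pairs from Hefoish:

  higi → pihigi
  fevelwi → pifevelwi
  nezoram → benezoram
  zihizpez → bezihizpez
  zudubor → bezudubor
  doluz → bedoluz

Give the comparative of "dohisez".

bedohisez

fevelwi and nezoram both have 3 vowels yet inflect differently (pifevelwi, benezoram), so the number of vowels is not what conditions the rule; the final letter is.
"dohisez" ends in -z. The stems ending in -z (zihizpez → bezihizpez, doluz → bedoluz) add the prefix be-.
So dohisez → bedohisez.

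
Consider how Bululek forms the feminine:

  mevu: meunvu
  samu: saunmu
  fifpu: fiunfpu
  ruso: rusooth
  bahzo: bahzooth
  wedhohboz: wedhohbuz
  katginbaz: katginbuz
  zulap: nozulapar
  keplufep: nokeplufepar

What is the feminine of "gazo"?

"gazo" ends in -o. The stems ending in -o (ruso → rusooth, bahzo → bahzooth) add -oth.
So gazo → gazooth.

gazooth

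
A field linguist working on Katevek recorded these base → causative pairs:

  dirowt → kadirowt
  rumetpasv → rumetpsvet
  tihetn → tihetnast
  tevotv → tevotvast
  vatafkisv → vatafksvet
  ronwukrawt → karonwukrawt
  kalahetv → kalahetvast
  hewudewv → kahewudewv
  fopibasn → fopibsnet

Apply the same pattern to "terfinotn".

terfinotnast

hewudewv and tevotv both end in -v yet inflect differently (kahewudewv, tevotvast), so the final letter is not what conditions the rule; the second-to-last letter is.
"terfinotn" has second-to-last letter 't'. The stems whose second-to-last letter is 't' (tevotv → tevotvast, kalahetv → kalahetvast, tihetn → tihetnast) add -ast.
The other patterns: stems whose second-to-last letter is 'w' add the prefix ka-; stems whose second-to-last letter is 's' delete the last vowel and add -et.
So terfinotn → terfinotnast.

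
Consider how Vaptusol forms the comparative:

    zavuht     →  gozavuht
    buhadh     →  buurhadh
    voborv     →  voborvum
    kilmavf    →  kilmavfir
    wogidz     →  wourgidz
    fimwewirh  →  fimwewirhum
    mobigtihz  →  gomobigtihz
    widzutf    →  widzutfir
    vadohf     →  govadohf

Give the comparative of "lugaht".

golugaht

"lugaht" has second-to-last letter 'h'. The stems whose second-to-last letter is 'h' (zavuht → gozavuht, mobigtihz → gomobigtihz, vadohf → govadohf) add the prefix go-.
So lugaht → golugaht.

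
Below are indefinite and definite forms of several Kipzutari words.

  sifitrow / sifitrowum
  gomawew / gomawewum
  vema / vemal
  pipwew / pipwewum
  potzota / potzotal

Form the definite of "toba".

pipwew and potzota both begin with p- yet inflect differently (pipwewum, potzotal), so the first letter is not what conditions the rule; whether the stem ends in a vowel or a consonant is.
"toba" ends in a vowel. The stems ending in a vowel (vema → vemal, potzota → potzotal) drop the final letter and add -al.
The other pattern: stems ending in a consonant add -um.
So toba → tobal.

tobal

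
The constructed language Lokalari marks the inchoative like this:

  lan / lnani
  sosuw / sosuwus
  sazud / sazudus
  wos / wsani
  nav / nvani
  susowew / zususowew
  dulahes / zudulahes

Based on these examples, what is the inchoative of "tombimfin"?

wos and dulahes both end in -s yet inflect differently (wsani, zudulahes), so the final letter is not what conditions the rule; the number of vowels is.
"tombimfin" has 3 vowels. The stems with 3 vowels (dulahes → zudulahes, susowew → zususowew) add the prefix zu-.
So tombimfin → zutombimfin.

zutombimfin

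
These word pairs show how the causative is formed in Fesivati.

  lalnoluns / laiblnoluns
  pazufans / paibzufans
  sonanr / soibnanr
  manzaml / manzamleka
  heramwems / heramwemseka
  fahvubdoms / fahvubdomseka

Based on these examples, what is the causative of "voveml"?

vovemleka

lalnoluns and heramwems both end in -s yet inflect differently (laiblnoluns, heramwemseka), so the final letter is not what conditions the rule; the second-to-last letter is.
"voveml" has second-to-last letter 'm'. The stems whose second-to-last letter is 'm' (manzaml → manzamleka, heramwems → heramwemseka, fahvubdoms → fahvubdomseka) add -eka.
So voveml → vovemleka.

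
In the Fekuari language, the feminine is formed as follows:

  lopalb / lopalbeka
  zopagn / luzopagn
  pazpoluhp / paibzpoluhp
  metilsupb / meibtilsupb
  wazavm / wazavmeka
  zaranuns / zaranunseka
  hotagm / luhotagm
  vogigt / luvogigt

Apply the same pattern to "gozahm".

goibzahm

"gozahm" has second-to-last letter 'h'. The one such stem in the data (pazpoluhp → paibzpoluhp) inserts -ib- after the first vowel (as does metilsupb), so the same rule applies.
So gozahm → goibzahm.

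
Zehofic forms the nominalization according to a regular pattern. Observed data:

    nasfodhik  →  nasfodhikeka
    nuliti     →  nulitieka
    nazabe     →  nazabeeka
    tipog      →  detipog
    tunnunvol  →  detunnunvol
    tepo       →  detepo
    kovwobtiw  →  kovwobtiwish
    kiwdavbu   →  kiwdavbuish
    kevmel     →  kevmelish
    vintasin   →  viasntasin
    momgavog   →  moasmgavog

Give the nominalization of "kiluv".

tunnunvol and kevmel both end in -l yet inflect differently (detunnunvol, kevmelish), so the final letter is not what conditions the rule; the first letter is.
"kiluv" begins with k-. The stems beginning with k- (kovwobtiw → kovwobtiwish, kiwdavbu → kiwdavbuish, kevmel → kevmelish) add -ish.
The other patterns: stems beginning with n- add -eka; stems beginning with t- add the prefix de-; stems beginning with m- or v- insert -as- after the first vowel.
So kiluv → kiluvish.

kiluvish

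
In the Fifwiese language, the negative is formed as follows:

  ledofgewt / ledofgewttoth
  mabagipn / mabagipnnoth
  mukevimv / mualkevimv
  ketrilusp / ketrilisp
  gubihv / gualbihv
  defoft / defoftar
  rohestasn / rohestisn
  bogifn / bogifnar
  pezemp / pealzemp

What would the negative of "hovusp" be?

hovisp

rohestasn and bogifn both end in -n yet inflect differently (rohestisn, bogifnar), so the final letter is not what conditions the rule; the second-to-last letter is.
"hovusp" has second-to-last letter 's'. The stems whose second-to-last letter is 's' (rohestasn → rohestisn, ketrilusp → ketrilisp) change the last vowel to 'i'.
The other patterns: stems whose second-to-last letter is 'f' add -ar; stems whose second-to-last letter is 'p' or 'w' double the final consonant and add -oth; stems whose second-to-last letter is 'h' or 'm' insert -al- after the first vowel.
So hovusp → hovisp.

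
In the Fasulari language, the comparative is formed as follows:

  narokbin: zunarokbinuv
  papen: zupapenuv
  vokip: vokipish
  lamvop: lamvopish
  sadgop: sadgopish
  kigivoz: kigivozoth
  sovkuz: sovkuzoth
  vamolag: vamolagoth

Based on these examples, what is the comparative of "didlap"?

didlapish

"didlap" ends in -p. The stems ending in -p (vokip → vokipish, lamvop → lamvopish, sadgop → sadgopish) add -ish.
The other patterns: stems ending in -n add zu- … -uv around the stem; stems ending in -g or -z add -oth.
So didlap → didlapish.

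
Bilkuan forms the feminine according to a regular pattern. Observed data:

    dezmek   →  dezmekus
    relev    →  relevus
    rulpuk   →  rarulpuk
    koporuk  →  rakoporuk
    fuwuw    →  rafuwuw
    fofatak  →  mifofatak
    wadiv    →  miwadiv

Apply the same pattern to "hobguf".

rahobguf

dezmek and rulpuk both end in -k yet inflect differently (dezmekus, rarulpuk), so the final letter is not what conditions the rule; the last vowel is.
"hobguf" has last vowel 'u'. The stems whose last vowel is 'u' (rulpuk → rarulpuk, koporuk → rakoporuk, fuwuw → rafuwuw) add the prefix ra-.
The other patterns: stems whose last vowel is 'e' add -us; stems whose last vowel is 'a' or 'i' add the prefix mi-.
So hobguf → rahobguf.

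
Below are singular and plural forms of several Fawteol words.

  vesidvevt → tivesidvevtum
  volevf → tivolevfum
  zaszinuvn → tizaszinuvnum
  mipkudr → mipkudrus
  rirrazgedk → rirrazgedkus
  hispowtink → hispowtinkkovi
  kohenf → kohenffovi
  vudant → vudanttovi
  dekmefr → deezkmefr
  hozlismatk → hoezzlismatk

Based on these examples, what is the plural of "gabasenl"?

gabasenllovi

rirrazgedk and hispowtink both end in -k yet inflect differently (rirrazgedkus, hispowtinkkovi), so the final letter is not what conditions the rule; the second-to-last letter is.
"gabasenl" has second-to-last letter 'n'. The stems whose second-to-last letter is 'n' (hispowtink → hispowtinkkovi, kohenf → kohenffovi, vudant → vudanttovi) double the final consonant and add -ovi.
So gabasenl → gabasenllovi.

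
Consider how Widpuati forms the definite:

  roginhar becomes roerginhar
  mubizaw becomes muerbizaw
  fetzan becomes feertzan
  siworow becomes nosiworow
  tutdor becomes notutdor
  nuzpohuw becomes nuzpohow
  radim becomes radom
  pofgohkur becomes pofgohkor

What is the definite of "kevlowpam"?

keervlowpam

mubizaw and siworow both end in -w yet inflect differently (muerbizaw, nosiworow), so the final letter is not what conditions the rule; the last vowel is.
"kevlowpam" has last vowel 'a'. The stems whose last vowel is 'a' (roginhar → roerginhar, mubizaw → muerbizaw, fetzan → feertzan) insert -er- after the first vowel.
So kevlowpam → keervlowpam.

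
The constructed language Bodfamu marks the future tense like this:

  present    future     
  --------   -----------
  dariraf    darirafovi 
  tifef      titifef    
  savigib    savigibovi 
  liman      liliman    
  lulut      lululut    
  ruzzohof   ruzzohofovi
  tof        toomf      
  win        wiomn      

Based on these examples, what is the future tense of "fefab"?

tof and tifef both end in -f yet inflect differently (toomf, titifef), so the final letter is not what conditions the rule; the number of vowels is.
"fefab" has 2 vowels. The stems with 2 vowels (tifef → titifef, lulut → lululut, liman → liliman) repeat the first consonant+vowel as a prefix.
The other patterns: stems with 1 vowel insert -om- after the first vowel; stems with 3 vowels add -ovi.
So fefab → fefefab.

fefefab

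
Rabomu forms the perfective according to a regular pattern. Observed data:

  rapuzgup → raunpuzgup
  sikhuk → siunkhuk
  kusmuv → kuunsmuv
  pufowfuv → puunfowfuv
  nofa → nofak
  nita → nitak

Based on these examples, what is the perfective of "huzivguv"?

sikhuk and nofa both have 2 vowels yet inflect differently (siunkhuk, nofak), so the number of vowels is not what conditions the rule; whether the stem ends in a vowel or a consonant is.
"huzivguv" ends in a consonant. The stems ending in a consonant (rapuzgup → raunpuzgup, sikhuk → siunkhuk, kusmuv → kuunsmuv) insert -un- after the first vowel.
So huzivguv → huunzivguv.

huunzivguv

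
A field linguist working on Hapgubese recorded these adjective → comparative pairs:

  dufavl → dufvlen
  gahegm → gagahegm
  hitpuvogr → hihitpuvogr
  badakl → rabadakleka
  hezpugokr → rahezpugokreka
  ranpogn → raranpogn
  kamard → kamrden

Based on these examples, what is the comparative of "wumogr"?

hitpuvogr and hezpugokr both end in -r yet inflect differently (hihitpuvogr, rahezpugokreka), so the final letter is not what conditions the rule; the second-to-last letter is.
"wumogr" has second-to-last letter 'g'. The stems whose second-to-last letter is 'g' (ranpogn → raranpogn, hitpuvogr → hihitpuvogr, gahegm → gagahegm) repeat the first consonant+vowel as a prefix.
The other patterns: stems whose second-to-last letter is 'r' or 'v' delete the last vowel and add -en; stems whose second-to-last letter is 'k' add ra- … -eka around the stem.
So wumogr → wuwumogr.

wuwumogr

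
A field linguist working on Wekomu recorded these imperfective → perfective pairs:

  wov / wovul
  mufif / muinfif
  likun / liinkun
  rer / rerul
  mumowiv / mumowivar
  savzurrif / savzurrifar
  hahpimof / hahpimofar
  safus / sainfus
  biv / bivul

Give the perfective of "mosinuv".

mosinuvar

biv and mumowiv both end in -v yet inflect differently (bivul, mumowivar), so the final letter is not what conditions the rule; the number of vowels is.
"mosinuv" has 3 vowels. The stems with 3 vowels (mumowiv → mumowivar, savzurrif → savzurrifar, hahpimof → hahpimofar) add -ar.
The other patterns: stems with 1 vowel add -ul; stems with 2 vowels insert -in- after the first vowel.
So mosinuv → mosinuvar.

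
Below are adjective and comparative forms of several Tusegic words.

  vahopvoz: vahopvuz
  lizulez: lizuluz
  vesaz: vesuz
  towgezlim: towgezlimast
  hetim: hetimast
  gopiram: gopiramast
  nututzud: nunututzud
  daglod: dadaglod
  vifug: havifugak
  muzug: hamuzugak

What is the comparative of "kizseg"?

hakizsegak

vesaz and gopiram both have last vowel 'a' yet inflect differently (vesuz, gopiramast), so the last vowel is not what conditions the rule; the final letter is.
"kizseg" ends in -g. The stems ending in -g (vifug → havifugak, muzug → hamuzugak) add ha- … -ak around the stem.
The other patterns: stems ending in -z change the last vowel to 'u'; stems ending in -m add -ast; stems ending in -d repeat the first consonant+vowel as a prefix.
So kizseg → hakizsegak.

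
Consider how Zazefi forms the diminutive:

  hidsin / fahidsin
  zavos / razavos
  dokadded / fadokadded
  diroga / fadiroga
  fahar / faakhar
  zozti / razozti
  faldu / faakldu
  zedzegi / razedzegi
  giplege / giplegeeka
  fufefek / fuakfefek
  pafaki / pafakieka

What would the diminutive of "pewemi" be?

pewemieka

zedzegi and pafaki both end in -i yet inflect differently (razedzegi, pafakieka), so the final letter is not what conditions the rule; the first letter is.
"pewemi" begins with p-. The one such stem in the data (pafaki → pafakieka) adds -eka, so the same rule applies.
The other patterns: stems beginning with f- insert -ak- after the first vowel; stems beginning with d- or h- add the prefix fa-; stems beginning with z- add the prefix ra-.
So pewemi → pewemieka.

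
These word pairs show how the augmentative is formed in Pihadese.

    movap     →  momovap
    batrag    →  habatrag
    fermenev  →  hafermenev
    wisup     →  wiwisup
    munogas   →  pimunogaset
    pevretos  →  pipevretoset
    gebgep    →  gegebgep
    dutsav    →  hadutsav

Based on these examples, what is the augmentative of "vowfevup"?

vovowfevup

movap and munogas both have last vowel 'a' yet inflect differently (momovap, pimunogaset), so the last vowel is not what conditions the rule; the final letter is.
"vowfevup" ends in -p. The stems ending in -p (movap → momovap, gebgep → gegebgep, wisup → wiwisup) repeat the first consonant+vowel as a prefix.
The other patterns: stems ending in -s add pi- … -et around the stem; stems ending in -g or -v add the prefix ha-.
So vowfevup → vovowfevup.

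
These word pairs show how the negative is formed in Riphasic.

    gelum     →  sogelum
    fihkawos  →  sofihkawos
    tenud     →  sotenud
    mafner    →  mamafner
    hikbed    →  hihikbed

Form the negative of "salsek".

sasalsek

hikbed and tenud both end in -d yet inflect differently (hihikbed, sotenud), so the final letter is not what conditions the rule; the last vowel is.
"salsek" has last vowel 'e'. The stems whose last vowel is 'e' (mafner → mamafner, hikbed → hihikbed) repeat the first consonant+vowel as a prefix.
The other pattern: stems whose last vowel is 'o' or 'u' add the prefix so-.
So salsek → sasalsek.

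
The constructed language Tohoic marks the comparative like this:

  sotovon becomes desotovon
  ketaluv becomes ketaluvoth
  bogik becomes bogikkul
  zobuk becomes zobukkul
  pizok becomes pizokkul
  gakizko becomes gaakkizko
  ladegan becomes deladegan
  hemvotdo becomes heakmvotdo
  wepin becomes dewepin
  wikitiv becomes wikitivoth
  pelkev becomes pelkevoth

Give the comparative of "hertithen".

sotovon and pizok both have last vowel 'o' yet inflect differently (desotovon, pizokkul), so the last vowel is not what conditions the rule; the final letter is.
"hertithen" ends in -n. The stems ending in -n (sotovon → desotovon, ladegan → deladegan, wepin → dewepin) add the prefix de-.
The other patterns: stems ending in -k double the final consonant and add -ul; stems ending in -v add -oth; stems ending in -o insert -ak- after the first vowel.
So hertithen → dehertithen.

dehertithen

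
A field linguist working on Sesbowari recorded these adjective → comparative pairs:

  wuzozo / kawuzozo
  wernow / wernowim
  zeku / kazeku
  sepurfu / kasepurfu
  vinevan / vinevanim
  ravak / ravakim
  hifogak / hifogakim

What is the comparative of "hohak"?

hohakim

wuzozo and wernow both have last vowel 'o' yet inflect differently (kawuzozo, wernowim), so the last vowel is not what conditions the rule; whether the stem ends in a vowel or a consonant is.
"hohak" ends in a consonant. The stems ending in a consonant (ravak → ravakim, hifogak → hifogakim, wernow → wernowim) add -im.
The other pattern: stems ending in a vowel add the prefix ka-.
So hohak → hohakim.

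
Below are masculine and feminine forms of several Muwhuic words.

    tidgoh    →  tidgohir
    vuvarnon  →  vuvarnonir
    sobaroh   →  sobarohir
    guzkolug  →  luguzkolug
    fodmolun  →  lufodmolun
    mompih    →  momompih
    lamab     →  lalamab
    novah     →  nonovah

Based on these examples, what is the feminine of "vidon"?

vidonir

vuvarnon and fodmolun both end in -n yet inflect differently (vuvarnonir, lufodmolun), so the final letter is not what conditions the rule; the last vowel is.
"vidon" has last vowel 'o'. The stems whose last vowel is 'o' (tidgoh → tidgohir, vuvarnon → vuvarnonir, sobaroh → sobarohir) add -ir.
So vidon → vidonir.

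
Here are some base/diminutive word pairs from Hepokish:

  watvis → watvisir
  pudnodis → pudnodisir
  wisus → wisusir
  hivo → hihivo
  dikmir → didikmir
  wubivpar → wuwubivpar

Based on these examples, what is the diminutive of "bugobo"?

watvis and dikmir both have last vowel 'i' yet inflect differently (watvisir, didikmir), so the last vowel is not what conditions the rule; the final letter is.
"bugobo" ends in -o. The one such stem in the data (hivo → hihivo) repeats the first consonant+vowel as a prefix (as do dikmir, wubivpar), so the same rule applies.
So bugobo → bubugobo.

bubugobo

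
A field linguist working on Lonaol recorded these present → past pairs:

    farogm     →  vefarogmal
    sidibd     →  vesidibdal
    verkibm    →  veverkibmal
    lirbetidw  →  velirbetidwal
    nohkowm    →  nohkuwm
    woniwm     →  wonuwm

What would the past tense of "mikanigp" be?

vemikanigpal

nohkowm and farogm both end in -m yet inflect differently (nohkuwm, vefarogmal), so the final letter is not what conditions the rule; the second-to-last letter is.
"mikanigp" has second-to-last letter 'g'. The one such stem in the data (farogm → vefarogmal) adds ve- … -al around the stem, so the same rule applies.
The other pattern: stems whose second-to-last letter is 'w' change the last vowel to 'u'.
So mikanigp → vemikanigpal.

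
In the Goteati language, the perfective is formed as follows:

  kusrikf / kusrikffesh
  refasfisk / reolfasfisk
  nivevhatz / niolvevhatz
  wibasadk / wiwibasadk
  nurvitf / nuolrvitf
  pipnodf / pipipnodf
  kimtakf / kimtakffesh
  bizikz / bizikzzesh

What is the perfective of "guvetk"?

guolvetk

pipnodf and kusrikf both end in -f yet inflect differently (pipipnodf, kusrikffesh), so the final letter is not what conditions the rule; the second-to-last letter is.
"guvetk" has second-to-last letter 't'. The stems whose second-to-last letter is 't' (nivevhatz → niolvevhatz, nurvitf → nuolrvitf) insert -ol- after the first vowel.
So guvetk → guolvetk.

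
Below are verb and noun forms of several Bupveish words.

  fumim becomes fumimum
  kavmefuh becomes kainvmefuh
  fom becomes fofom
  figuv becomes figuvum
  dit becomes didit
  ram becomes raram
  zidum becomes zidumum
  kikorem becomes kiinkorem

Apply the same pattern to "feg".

ram and zidum both end in -m yet inflect differently (raram, zidumum), so the final letter is not what conditions the rule; the number of vowels is.
"feg" has 1 vowel. The stems with 1 vowel (ram → raram, dit → didit, fom → fofom) repeat the first consonant+vowel as a prefix.
So feg → fefeg.

fefeg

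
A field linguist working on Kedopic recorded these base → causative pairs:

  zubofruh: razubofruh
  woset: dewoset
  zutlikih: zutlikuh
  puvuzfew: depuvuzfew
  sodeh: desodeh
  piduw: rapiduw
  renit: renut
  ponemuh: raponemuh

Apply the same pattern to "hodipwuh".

"hodipwuh" has last vowel 'u'. The stems whose last vowel is 'u' (piduw → rapiduw, zubofruh → razubofruh, ponemuh → raponemuh) add the prefix ra-.
The other patterns: stems whose last vowel is 'e' add the prefix de-; stems whose last vowel is 'i' change the last vowel to 'u'.
So hodipwuh → rahodipwuh.

rahodipwuh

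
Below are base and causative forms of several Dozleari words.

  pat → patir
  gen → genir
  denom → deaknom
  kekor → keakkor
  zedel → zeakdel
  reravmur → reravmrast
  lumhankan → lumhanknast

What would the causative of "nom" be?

kekor and reravmur both end in -r yet inflect differently (keakkor, reravmrast), so the final letter is not what conditions the rule; the number of vowels is.
"nom" has 1 vowel. The stems with 1 vowel (pat → patir, gen → genir) add -ir.
The other patterns: stems with 2 vowels insert -ak- after the first vowel; stems with 3 vowels delete the last vowel and add -ast.
So nom → nomir.

nomir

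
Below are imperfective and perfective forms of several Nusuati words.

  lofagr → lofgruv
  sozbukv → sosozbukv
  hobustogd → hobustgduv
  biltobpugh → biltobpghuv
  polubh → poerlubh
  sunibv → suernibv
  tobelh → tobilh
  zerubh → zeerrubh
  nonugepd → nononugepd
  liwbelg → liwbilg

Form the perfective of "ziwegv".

ziwgvuv

polubh and tobelh both end in -h yet inflect differently (poerlubh, tobilh), so the final letter is not what conditions the rule; the second-to-last letter is.
"ziwegv" has second-to-last letter 'g'. The stems whose second-to-last letter is 'g' (hobustogd → hobustgduv, lofagr → lofgruv, biltobpugh → biltobpghuv) delete the last vowel and add -uv.
So ziwegv → ziwgvuv.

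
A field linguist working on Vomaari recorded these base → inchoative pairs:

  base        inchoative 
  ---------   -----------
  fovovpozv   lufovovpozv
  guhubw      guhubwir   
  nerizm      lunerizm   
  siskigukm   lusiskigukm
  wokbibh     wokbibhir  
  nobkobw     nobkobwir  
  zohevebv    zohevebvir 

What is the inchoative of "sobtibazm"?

lusobtibazm

"sobtibazm" has second-to-last letter 'z'. The stems whose second-to-last letter is 'z' (fovovpozv → lufovovpozv, nerizm → lunerizm) add the prefix lu-.
So sobtibazm → lusobtibazm.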